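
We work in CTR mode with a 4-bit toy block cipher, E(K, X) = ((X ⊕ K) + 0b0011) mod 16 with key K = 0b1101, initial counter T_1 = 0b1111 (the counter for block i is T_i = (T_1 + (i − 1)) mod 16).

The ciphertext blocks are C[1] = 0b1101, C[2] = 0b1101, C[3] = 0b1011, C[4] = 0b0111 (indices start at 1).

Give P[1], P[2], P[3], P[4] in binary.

CTR decryption: S_i = E(K, T_i) where T_i is the counter for block i; P_i = C_i ⊕ S_i.
P[1]: T = 0b1111, S = E(K, T) = 0b0101; 0b1101 ⊕ 0b0101 = 0b1000.
P[2]: T = 0b0000, S = E(K, T) = 0b0000; 0b1101 ⊕ 0b0000 = 0b1101.
P[3]: T = 0b0001, S = E(K, T) = 0b1111; 0b1011 ⊕ 0b1111 = 0b0100.
P[4]: T = 0b0010, S = E(K, T) = 0b0010; 0b0111 ⊕ 0b0010 = 0b0101.

P[1] = 0b1000, P[2] = 0b1101, P[3] = 0b0100, P[4] = 0b0101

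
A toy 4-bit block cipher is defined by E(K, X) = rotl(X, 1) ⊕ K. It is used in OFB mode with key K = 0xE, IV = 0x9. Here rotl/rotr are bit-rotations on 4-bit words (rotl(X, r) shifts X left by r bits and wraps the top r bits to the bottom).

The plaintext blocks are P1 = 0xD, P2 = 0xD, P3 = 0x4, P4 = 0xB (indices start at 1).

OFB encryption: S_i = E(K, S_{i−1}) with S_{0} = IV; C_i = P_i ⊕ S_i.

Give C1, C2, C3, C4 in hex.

C1: S = E(K, 0x9) = 0xD; 0xD ⊕ 0xD = 0x0.
C2: S = E(K, 0xD) = 0x5; 0xD ⊕ 0x5 = 0x8.
C3: S = E(K, 0x5) = 0x4; 0x4 ⊕ 0x4 = 0x0.
C4: S = E(K, 0x4) = 0x6; 0xB ⊕ 0x6 = 0xD.

C1 = 0x0, C2 = 0x8, C3 = 0x0, C4 = 0xD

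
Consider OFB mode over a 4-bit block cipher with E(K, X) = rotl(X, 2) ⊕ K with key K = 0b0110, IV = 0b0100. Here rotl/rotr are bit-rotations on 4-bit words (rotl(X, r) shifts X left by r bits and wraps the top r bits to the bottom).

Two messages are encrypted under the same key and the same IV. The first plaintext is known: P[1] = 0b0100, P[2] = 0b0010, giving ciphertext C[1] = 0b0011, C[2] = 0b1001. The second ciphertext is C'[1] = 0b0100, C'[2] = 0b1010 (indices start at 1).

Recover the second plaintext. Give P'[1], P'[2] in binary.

In OFB with a reused IV, both messages share the same keystream S_i, so C_i ⊕ C'_i = P_i ⊕ P'_i and thus P'_i = P_i ⊕ C_i ⊕ C'_i.
P'[1]: 0b0100 ⊕ 0b0011 ⊕ 0b0100 = 0b0011.
P'[2]: 0b0010 ⊕ 0b1001 ⊕ 0b1010 = 0b0001.

P'[1] = 0b0011, P'[2] = 0b0001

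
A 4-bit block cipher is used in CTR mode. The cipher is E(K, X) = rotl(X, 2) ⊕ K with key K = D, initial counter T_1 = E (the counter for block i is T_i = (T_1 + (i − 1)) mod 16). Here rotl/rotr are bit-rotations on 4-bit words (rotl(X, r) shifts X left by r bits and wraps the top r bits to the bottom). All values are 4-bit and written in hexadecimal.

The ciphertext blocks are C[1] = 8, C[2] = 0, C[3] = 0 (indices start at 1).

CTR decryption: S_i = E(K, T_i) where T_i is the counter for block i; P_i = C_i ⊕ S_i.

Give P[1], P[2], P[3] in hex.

P[1]: T = E, S = E(K, T) = 6; 8 ⊕ 6 = E.
P[2]: T = F, S = E(K, T) = 2; 0 ⊕ 2 = 2.
P[3]: T = 0, S = E(K, T) = D; 0 ⊕ D = D.

P[1] = E, P[2] = 2, P[3] = D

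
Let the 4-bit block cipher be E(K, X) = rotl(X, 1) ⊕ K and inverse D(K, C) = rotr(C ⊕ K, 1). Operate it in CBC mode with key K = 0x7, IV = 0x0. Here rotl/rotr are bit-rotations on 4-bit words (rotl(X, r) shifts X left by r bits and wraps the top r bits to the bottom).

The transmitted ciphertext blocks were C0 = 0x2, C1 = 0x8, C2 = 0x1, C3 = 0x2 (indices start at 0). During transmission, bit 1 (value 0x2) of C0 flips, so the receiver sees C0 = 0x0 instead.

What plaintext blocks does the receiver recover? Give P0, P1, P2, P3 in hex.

P0 = 0xB, P1 = 0xF, P2 = 0xB, P3 = 0xB

CBC decryption: P_i = D(K, C_i) ⊕ C_{i−1}, with C_{−1} = IV.
Only C0 changed, to 0x0. In CBC, a change in C_i garbles P_i and flips the same bit in P_{i+1}. Decrypting the received ciphertext:
P0: D(K, 0x0) = 0xB; 0xB ⊕ 0x0 = 0xB.
P1: D(K, 0x8) = 0xF; 0xF ⊕ 0x0 = 0xF.
P2: D(K, 0x1) = 0x3; 0x3 ⊕ 0x8 = 0xB.
P3: D(K, 0x2) = 0xA; 0xA ⊕ 0x1 = 0xB.
Blocks that differ from the original plaintext: P0, P1.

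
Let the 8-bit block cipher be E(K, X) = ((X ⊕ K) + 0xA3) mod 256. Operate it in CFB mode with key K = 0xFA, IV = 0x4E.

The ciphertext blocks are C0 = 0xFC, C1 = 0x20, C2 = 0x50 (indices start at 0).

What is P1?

CFB decryption: P_i = C_i ⊕ E(K, C_{i−1}), with C_{−1} = IV.
P1: E(K, 0xFC) = 0xA9; 0x20 ⊕ 0xA9 = 0x89.

P1 = 0x89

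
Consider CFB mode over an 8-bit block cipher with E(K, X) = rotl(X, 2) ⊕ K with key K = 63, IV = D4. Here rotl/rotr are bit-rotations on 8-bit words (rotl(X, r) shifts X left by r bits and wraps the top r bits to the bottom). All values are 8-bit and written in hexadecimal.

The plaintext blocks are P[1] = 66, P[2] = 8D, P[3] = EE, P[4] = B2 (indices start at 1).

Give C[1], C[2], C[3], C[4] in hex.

CFB encryption: C_i = P_i ⊕ E(K, C_{i−1}), with C_{0} = IV.
C[1]: E(K, D4) = 30; 66 ⊕ 30 = 56.
C[2]: E(K, 56) = 3A; 8D ⊕ 3A = B7.
C[3]: E(K, B7) = BD; EE ⊕ BD = 53.
C[4]: E(K, 53) = 2E; B2 ⊕ 2E = 9C.

C[1] = 56, C[2] = B7, C[3] = 53, C[4] = 9C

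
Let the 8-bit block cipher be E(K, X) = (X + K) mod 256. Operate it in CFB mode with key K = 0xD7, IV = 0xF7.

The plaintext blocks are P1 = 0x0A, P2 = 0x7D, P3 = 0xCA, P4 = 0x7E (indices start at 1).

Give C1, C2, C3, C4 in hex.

CFB encryption: C_i = P_i ⊕ E(K, C_{i−1}), with C_{0} = IV.
C1: E(K, 0xF7) = 0xCE; 0x0A ⊕ 0xCE = 0xC4.
C2: E(K, 0xC4) = 0x9B; 0x7D ⊕ 0x9B = 0xE6.
C3: E(K, 0xE6) = 0xBD; 0xCA ⊕ 0xBD = 0x77.
C4: E(K, 0x77) = 0x4E; 0x7E ⊕ 0x4E = 0x30.

C1 = 0xC4, C2 = 0xE6, C3 = 0x77, C4 = 0x30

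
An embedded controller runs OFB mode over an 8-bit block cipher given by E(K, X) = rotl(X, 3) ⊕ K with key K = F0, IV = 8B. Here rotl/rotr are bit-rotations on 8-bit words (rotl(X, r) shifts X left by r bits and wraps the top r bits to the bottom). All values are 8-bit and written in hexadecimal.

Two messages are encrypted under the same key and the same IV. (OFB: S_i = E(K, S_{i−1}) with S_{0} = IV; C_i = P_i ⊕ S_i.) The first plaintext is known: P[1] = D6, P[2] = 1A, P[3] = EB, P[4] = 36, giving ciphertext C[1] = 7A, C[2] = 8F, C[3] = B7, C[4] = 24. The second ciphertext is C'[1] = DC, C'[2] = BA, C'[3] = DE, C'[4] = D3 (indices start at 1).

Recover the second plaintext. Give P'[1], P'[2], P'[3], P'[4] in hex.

In OFB with a reused IV, both messages share the same keystream S_i, so C_i ⊕ C'_i = P_i ⊕ P'_i and thus P'_i = P_i ⊕ C_i ⊕ C'_i.
P'[1]: D6 ⊕ 7A ⊕ DC = 70.
P'[2]: 1A ⊕ 8F ⊕ BA = 2F.
P'[3]: EB ⊕ B7 ⊕ DE = 82.
P'[4]: 36 ⊕ 24 ⊕ D3 = C1.

P'[1] = 70, P'[2] = 2F, P'[3] = 82, P'[4] = C1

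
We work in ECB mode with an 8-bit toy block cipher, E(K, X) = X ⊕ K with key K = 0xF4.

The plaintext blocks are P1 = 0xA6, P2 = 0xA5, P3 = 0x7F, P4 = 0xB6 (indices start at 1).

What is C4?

ECB encryption: C_i = E(K, P_i).
C4: E(K, 0xB6) = 0x42.

C4 = 0x42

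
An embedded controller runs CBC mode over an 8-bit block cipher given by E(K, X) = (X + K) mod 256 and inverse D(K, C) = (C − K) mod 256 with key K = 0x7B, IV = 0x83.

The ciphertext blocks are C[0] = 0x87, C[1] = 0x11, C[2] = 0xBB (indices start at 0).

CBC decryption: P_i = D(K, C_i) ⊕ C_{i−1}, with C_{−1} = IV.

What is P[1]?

P[1] = 0x11

P[1]: D(K, 0x11) = 0x96; 0x96 ⊕ 0x87 = 0x11.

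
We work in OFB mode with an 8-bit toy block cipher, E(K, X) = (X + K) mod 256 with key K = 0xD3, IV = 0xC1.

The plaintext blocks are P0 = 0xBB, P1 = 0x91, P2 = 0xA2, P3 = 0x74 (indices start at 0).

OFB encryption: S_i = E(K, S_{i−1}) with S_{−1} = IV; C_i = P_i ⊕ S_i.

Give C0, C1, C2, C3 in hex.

C0 = 0x2F, C1 = 0xF6, C2 = 0x98, C3 = 0x79

C0: S = E(K, 0xC1) = 0x94; 0xBB ⊕ 0x94 = 0x2F.
C1: S = E(K, 0x94) = 0x67; 0x91 ⊕ 0x67 = 0xF6.
C2: S = E(K, 0x67) = 0x3A; 0xA2 ⊕ 0x3A = 0x98.
C3: S = E(K, 0x3A) = 0x0D; 0x74 ⊕ 0x0D = 0x79.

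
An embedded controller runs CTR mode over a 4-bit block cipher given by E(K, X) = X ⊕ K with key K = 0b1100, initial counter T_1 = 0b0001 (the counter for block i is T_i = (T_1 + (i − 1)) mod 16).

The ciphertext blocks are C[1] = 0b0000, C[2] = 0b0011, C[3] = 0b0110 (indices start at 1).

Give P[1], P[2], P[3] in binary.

CTR decryption: S_i = E(K, T_i) where T_i is the counter for block i; P_i = C_i ⊕ S_i.
P[1]: T = 0b0001, S = E(K, T) = 0b1101; 0b0000 ⊕ 0b1101 = 0b1101.
P[2]: T = 0b0010, S = E(K, T) = 0b1110; 0b0011 ⊕ 0b1110 = 0b1101.
P[3]: T = 0b0011, S = E(K, T) = 0b1111; 0b0110 ⊕ 0b1111 = 0b1001.

P[1] = 0b1101, P[2] = 0b1101, P[3] = 0b1001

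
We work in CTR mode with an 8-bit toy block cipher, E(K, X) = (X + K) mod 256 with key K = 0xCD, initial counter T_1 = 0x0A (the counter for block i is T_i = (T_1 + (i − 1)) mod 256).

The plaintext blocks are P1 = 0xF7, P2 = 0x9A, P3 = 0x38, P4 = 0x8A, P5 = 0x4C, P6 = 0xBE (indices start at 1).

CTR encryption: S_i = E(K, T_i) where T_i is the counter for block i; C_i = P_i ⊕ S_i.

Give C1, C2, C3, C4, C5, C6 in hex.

C1 = 0x20, C2 = 0x42, C3 = 0xE1, C4 = 0x50, C5 = 0x97, C6 = 0x62

C1: T = 0x0A, S = E(K, T) = 0xD7; 0xF7 ⊕ 0xD7 = 0x20.
C2: T = 0x0B, S = E(K, T) = 0xD8; 0x9A ⊕ 0xD8 = 0x42.
C3: T = 0x0C, S = E(K, T) = 0xD9; 0x38 ⊕ 0xD9 = 0xE1.
C4: T = 0x0D, S = E(K, T) = 0xDA; 0x8A ⊕ 0xDA = 0x50.
C5: T = 0x0E, S = E(K, T) = 0xDB; 0x4C ⊕ 0xDB = 0x97.
C6: T = 0x0F, S = E(K, T) = 0xDC; 0xBE ⊕ 0xDC = 0x62.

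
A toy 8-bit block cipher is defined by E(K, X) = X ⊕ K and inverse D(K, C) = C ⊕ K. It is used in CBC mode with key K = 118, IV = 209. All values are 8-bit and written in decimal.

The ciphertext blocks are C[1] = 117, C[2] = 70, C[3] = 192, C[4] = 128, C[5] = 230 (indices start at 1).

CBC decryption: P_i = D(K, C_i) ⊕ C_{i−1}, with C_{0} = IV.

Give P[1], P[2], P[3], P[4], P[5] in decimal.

P[1] = 210, P[2] = 69, P[3] = 240, P[4] = 54, P[5] = 16

P[1]: D(K, 117) = 3; 3 ⊕ 209 = 210.
P[2]: D(K, 70) = 48; 48 ⊕ 117 = 69.
P[3]: D(K, 192) = 182; 182 ⊕ 70 = 240.
P[4]: D(K, 128) = 246; 246 ⊕ 192 = 54.
P[5]: D(K, 230) = 144; 144 ⊕ 128 = 16.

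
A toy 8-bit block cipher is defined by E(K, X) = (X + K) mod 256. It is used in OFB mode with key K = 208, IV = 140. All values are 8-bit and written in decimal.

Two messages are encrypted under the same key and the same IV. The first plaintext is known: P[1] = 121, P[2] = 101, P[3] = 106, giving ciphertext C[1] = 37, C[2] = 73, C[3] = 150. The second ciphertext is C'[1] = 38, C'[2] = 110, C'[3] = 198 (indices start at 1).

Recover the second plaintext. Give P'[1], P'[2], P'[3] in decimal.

In OFB with a reused IV, both messages share the same keystream S_i, so C_i ⊕ C'_i = P_i ⊕ P'_i and thus P'_i = P_i ⊕ C_i ⊕ C'_i.
P'[1]: 121 ⊕ 37 ⊕ 38 = 122.
P'[2]: 101 ⊕ 73 ⊕ 110 = 66.
P'[3]: 106 ⊕ 150 ⊕ 198 = 58.

P'[1] = 122, P'[2] = 66, P'[3] = 58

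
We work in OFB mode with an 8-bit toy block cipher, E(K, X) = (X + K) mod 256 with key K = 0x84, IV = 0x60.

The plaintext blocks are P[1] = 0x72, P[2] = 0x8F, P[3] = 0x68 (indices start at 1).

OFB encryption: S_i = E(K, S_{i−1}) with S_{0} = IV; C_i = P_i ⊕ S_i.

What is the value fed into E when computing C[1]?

0x60

C[1]: S = E(K, 0x60) = 0xE4; 0x72 ⊕ 0xE4 = 0x96.
So the input to E for block [1] is 0x60.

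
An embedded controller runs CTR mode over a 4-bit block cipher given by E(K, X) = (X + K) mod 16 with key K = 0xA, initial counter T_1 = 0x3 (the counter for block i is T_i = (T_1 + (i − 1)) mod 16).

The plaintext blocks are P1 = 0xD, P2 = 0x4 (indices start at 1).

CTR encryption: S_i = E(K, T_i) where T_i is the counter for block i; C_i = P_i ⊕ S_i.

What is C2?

C2 = 0xA

C1: T = 0x3, S = E(K, T) = 0xD; 0xD ⊕ 0xD = 0x0.
C2: T = 0x4, S = E(K, T) = 0xE; 0x4 ⊕ 0xE = 0xA.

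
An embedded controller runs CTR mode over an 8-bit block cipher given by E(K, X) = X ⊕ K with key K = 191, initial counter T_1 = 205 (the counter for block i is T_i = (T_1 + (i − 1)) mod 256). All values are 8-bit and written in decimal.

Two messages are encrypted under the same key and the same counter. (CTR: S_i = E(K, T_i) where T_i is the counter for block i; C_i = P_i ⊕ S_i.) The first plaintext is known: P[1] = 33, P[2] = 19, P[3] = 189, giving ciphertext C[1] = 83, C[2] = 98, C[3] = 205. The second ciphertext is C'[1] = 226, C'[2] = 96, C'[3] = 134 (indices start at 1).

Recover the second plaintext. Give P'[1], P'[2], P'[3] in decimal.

P'[1] = 144, P'[2] = 17, P'[3] = 246

In CTR with a reused counter, both messages share the same keystream S_i, so C_i ⊕ C'_i = P_i ⊕ P'_i and thus P'_i = P_i ⊕ C_i ⊕ C'_i.
P'[1]: 33 ⊕ 83 ⊕ 226 = 144.
P'[2]: 19 ⊕ 98 ⊕ 96 = 17.
P'[3]: 189 ⊕ 205 ⊕ 134 = 246.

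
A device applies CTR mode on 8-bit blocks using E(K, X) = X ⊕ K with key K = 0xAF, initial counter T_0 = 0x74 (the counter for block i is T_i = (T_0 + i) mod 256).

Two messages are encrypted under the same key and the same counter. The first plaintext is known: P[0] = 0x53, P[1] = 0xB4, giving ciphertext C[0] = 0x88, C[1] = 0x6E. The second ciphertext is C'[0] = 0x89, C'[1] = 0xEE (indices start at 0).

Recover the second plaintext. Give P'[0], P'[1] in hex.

In CTR with a reused counter, both messages share the same keystream S_i, so C_i ⊕ C'_i = P_i ⊕ P'_i and thus P'_i = P_i ⊕ C_i ⊕ C'_i.
P'[0]: 0x53 ⊕ 0x88 ⊕ 0x89 = 0x52.
P'[1]: 0xB4 ⊕ 0x6E ⊕ 0xEE = 0x34.

P'[0] = 0x52, P'[1] = 0x34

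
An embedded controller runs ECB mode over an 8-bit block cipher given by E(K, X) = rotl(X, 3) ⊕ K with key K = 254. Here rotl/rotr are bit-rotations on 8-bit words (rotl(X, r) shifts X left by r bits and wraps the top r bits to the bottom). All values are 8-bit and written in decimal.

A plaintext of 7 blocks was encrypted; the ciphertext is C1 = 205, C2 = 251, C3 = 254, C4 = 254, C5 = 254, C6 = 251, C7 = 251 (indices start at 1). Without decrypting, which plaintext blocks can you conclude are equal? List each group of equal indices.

ECB encrypts each block independently with the same key, so equal ciphertext blocks imply equal plaintext blocks.
C2 = C6 = C7 = 251, so P2 = P6 = P7.
C3 = C4 = C5 = 254, so P3 = P4 = P5.

P2 = P6 = P7; P3 = P4 = P5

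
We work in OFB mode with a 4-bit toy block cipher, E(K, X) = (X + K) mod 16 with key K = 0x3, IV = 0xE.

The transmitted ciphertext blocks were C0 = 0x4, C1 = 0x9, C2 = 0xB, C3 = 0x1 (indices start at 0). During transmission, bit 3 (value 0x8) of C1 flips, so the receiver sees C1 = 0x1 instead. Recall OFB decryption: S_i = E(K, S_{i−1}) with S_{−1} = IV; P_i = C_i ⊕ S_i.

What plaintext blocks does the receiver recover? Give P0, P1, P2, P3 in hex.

Only C1 changed, to 0x1. In OFB, a change in C_i flips the same bit in P_i only; the keystream is unaffected. Decrypting the received ciphertext:
P0: S = E(K, 0xE) = 0x1; 0x4 ⊕ 0x1 = 0x5.
P1: S = E(K, 0x1) = 0x4; 0x1 ⊕ 0x4 = 0x5.
P2: S = E(K, 0x4) = 0x7; 0xB ⊕ 0x7 = 0xC.
P3: S = E(K, 0x7) = 0xA; 0x1 ⊕ 0xA = 0xB.
Blocks that differ from the original plaintext: P1.

P0 = 0x5, P1 = 0x5, P2 = 0xC, P3 = 0xB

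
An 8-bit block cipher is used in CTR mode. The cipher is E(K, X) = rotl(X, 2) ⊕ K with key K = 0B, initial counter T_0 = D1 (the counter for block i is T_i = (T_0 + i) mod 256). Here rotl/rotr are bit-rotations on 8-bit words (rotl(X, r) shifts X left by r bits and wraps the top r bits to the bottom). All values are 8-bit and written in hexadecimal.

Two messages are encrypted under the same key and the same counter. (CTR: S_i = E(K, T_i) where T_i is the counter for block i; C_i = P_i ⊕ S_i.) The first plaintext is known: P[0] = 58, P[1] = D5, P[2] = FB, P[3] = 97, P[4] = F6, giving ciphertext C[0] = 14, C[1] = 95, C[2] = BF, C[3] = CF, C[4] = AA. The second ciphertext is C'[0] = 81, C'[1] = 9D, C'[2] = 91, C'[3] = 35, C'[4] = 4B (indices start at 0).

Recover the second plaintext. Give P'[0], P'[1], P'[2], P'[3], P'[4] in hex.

P'[0] = CD, P'[1] = DD, P'[2] = D5, P'[3] = 6D, P'[4] = 17

In CTR with a reused counter, both messages share the same keystream S_i, so C_i ⊕ C'_i = P_i ⊕ P'_i and thus P'_i = P_i ⊕ C_i ⊕ C'_i.
P'[0]: 58 ⊕ 14 ⊕ 81 = CD.
P'[1]: D5 ⊕ 95 ⊕ 9D = DD.
P'[2]: FB ⊕ BF ⊕ 91 = D5.
P'[3]: 97 ⊕ CF ⊕ 35 = 6D.
P'[4]: F6 ⊕ AA ⊕ 4B = 17.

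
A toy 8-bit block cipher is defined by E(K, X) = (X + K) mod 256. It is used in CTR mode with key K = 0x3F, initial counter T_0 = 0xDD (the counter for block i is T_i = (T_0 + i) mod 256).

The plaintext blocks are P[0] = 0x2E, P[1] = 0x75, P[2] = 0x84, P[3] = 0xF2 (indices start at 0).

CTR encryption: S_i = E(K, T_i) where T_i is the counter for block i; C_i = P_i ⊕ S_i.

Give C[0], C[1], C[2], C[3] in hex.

C[0]: T = 0xDD, S = E(K, T) = 0x1C; 0x2E ⊕ 0x1C = 0x32.
C[1]: T = 0xDE, S = E(K, T) = 0x1D; 0x75 ⊕ 0x1D = 0x68.
C[2]: T = 0xDF, S = E(K, T) = 0x1E; 0x84 ⊕ 0x1E = 0x9A.
C[3]: T = 0xE0, S = E(K, T) = 0x1F; 0xF2 ⊕ 0x1F = 0xED.

C[0] = 0x32, C[1] = 0x68, C[2] = 0x9A, C[3] = 0xED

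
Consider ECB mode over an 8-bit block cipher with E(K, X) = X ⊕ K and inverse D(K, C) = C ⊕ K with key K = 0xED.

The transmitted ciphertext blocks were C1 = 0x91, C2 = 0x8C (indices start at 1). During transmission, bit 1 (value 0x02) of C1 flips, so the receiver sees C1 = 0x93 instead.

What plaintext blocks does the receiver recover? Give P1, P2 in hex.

P1 = 0x7E, P2 = 0x61

ECB decryption: P_i = D(K, C_i).
Only C1 changed, to 0x93. In ECB, a change in C_i affects only P_i. Decrypting the received ciphertext:
P1: D(K, 0x93) = 0x7E.
P2: D(K, 0x8C) = 0x61.
Blocks that differ from the original plaintext: P1.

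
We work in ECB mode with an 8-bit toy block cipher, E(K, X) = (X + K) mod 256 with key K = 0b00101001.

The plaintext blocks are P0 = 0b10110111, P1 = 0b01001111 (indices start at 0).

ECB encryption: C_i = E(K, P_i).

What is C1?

C1: E(K, 0b01001111) = 0b01111000.

C1 = 0b01111000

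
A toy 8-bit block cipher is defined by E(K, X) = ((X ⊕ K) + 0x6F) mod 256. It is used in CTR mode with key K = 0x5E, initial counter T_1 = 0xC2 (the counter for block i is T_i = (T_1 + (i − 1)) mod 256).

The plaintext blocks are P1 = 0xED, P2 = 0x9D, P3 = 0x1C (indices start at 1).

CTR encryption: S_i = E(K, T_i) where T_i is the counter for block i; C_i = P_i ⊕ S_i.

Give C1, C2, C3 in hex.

C1: T = 0xC2, S = E(K, T) = 0x0B; 0xED ⊕ 0x0B = 0xE6.
C2: T = 0xC3, S = E(K, T) = 0x0C; 0x9D ⊕ 0x0C = 0x91.
C3: T = 0xC4, S = E(K, T) = 0x09; 0x1C ⊕ 0x09 = 0x15.

C1 = 0xE6, C2 = 0x91, C3 = 0x15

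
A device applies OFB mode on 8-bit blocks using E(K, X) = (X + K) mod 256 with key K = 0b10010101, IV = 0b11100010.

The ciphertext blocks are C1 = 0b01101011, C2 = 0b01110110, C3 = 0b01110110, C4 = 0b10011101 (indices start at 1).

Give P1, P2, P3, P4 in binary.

P1 = 0b00011100, P2 = 0b01111010, P3 = 0b11010111, P4 = 0b10101011

OFB decryption: S_i = E(K, S_{i−1}) with S_{0} = IV; P_i = C_i ⊕ S_i.
P1: S = E(K, 0b11100010) = 0b01110111; 0b01101011 ⊕ 0b01110111 = 0b00011100.
P2: S = E(K, 0b01110111) = 0b00001100; 0b01110110 ⊕ 0b00001100 = 0b01111010.
P3: S = E(K, 0b00001100) = 0b10100001; 0b01110110 ⊕ 0b10100001 = 0b11010111.
P4: S = E(K, 0b10100001) = 0b00110110; 0b10011101 ⊕ 0b00110110 = 0b10101011.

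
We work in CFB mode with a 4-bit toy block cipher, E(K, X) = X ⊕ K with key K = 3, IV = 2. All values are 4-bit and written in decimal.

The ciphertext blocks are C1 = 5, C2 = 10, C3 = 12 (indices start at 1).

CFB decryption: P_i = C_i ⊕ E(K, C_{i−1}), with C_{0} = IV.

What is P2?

P2: E(K, 5) = 6; 10 ⊕ 6 = 12.

P2 = 12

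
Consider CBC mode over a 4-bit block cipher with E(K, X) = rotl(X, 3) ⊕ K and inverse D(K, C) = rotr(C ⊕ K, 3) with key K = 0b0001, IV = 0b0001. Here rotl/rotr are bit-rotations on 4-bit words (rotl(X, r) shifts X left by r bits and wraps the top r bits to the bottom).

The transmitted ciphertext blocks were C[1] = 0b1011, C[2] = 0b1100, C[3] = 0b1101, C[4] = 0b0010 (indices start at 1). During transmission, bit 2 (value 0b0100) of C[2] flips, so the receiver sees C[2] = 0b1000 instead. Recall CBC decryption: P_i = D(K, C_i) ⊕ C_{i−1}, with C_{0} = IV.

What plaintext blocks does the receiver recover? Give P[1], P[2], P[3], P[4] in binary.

Only C[2] changed, to 0b1000. In CBC, a change in C_i garbles P_i and flips the same bit in P_{i+1}. Decrypting the received ciphertext:
P[1]: D(K, 0b1011) = 0b0101; 0b0101 ⊕ 0b0001 = 0b0100.
P[2]: D(K, 0b1000) = 0b0011; 0b0011 ⊕ 0b1011 = 0b1000.
P[3]: D(K, 0b1101) = 0b1001; 0b1001 ⊕ 0b1000 = 0b0001.
P[4]: D(K, 0b0010) = 0b0110; 0b0110 ⊕ 0b1101 = 0b1011.
Blocks that differ from the original plaintext: P[2], P[3].

P[1] = 0b0100, P[2] = 0b1000, P[3] = 0b0001, P[4] = 0b1011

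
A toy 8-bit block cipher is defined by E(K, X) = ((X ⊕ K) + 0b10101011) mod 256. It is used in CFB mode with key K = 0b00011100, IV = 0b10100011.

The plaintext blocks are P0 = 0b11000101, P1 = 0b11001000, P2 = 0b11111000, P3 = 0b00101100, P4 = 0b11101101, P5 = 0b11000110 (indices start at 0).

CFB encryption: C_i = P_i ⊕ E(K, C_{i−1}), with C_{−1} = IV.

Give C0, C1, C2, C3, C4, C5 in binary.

C0 = 0b10101111, C1 = 0b10010110, C2 = 0b11001101, C3 = 0b01010000, C4 = 0b00011010, C5 = 0b01110111

C0: E(K, 0b10100011) = 0b01101010; 0b11000101 ⊕ 0b01101010 = 0b10101111.
C1: E(K, 0b10101111) = 0b01011110; 0b11001000 ⊕ 0b01011110 = 0b10010110.
C2: E(K, 0b10010110) = 0b00110101; 0b11111000 ⊕ 0b00110101 = 0b11001101.
C3: E(K, 0b11001101) = 0b01111100; 0b00101100 ⊕ 0b01111100 = 0b01010000.
C4: E(K, 0b01010000) = 0b11110111; 0b11101101 ⊕ 0b11110111 = 0b00011010.
C5: E(K, 0b00011010) = 0b10110001; 0b11000110 ⊕ 0b10110001 = 0b01110111.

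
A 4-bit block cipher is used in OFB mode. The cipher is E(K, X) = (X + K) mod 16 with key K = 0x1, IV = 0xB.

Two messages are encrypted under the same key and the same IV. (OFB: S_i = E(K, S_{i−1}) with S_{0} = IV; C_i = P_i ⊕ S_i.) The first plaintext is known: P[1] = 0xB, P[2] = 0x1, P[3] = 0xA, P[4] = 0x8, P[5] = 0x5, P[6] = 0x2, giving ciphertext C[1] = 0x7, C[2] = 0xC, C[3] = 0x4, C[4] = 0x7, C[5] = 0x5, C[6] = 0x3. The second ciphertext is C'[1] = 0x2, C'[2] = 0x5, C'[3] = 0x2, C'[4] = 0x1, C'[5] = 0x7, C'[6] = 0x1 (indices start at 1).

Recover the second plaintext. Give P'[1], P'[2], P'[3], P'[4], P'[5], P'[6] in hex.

In OFB with a reused IV, both messages share the same keystream S_i, so C_i ⊕ C'_i = P_i ⊕ P'_i and thus P'_i = P_i ⊕ C_i ⊕ C'_i.
P'[1]: 0xB ⊕ 0x7 ⊕ 0x2 = 0xE.
P'[2]: 0x1 ⊕ 0xC ⊕ 0x5 = 0x8.
P'[3]: 0xA ⊕ 0x4 ⊕ 0x2 = 0xC.
P'[4]: 0x8 ⊕ 0x7 ⊕ 0x1 = 0xE.
P'[5]: 0x5 ⊕ 0x5 ⊕ 0x7 = 0x7.
P'[6]: 0x2 ⊕ 0x3 ⊕ 0x1 = 0x0.

P'[1] = 0xE, P'[2] = 0x8, P'[3] = 0xC, P'[4] = 0xE, P'[5] = 0x7, P'[6] = 0x0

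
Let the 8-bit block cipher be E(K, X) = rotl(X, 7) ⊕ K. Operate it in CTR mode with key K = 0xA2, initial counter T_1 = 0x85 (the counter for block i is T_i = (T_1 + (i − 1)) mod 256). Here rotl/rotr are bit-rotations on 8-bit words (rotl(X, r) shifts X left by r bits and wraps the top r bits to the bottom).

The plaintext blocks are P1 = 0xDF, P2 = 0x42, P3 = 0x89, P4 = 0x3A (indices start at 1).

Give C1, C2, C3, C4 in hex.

CTR encryption: S_i = E(K, T_i) where T_i is the counter for block i; C_i = P_i ⊕ S_i.
C1: T = 0x85, S = E(K, T) = 0x60; 0xDF ⊕ 0x60 = 0xBF.
C2: T = 0x86, S = E(K, T) = 0xE1; 0x42 ⊕ 0xE1 = 0xA3.
C3: T = 0x87, S = E(K, T) = 0x61; 0x89 ⊕ 0x61 = 0xE8.
C4: T = 0x88, S = E(K, T) = 0xE6; 0x3A ⊕ 0xE6 = 0xDC.

C1 = 0xBF, C2 = 0xA3, C3 = 0xE8, C4 = 0xDC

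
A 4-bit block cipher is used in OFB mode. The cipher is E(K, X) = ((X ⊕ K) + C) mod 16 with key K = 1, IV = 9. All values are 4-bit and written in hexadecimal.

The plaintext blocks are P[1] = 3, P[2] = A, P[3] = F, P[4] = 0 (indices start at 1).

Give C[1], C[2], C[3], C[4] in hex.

OFB encryption: S_i = E(K, S_{i−1}) with S_{0} = IV; C_i = P_i ⊕ S_i.
C[1]: S = E(K, 9) = 4; 3 ⊕ 4 = 7.
C[2]: S = E(K, 4) = 1; A ⊕ 1 = B.
C[3]: S = E(K, 1) = C; F ⊕ C = 3.
C[4]: S = E(K, C) = 9; 0 ⊕ 9 = 9.

C[1] = 7, C[2] = B, C[3] = 3, C[4] = 9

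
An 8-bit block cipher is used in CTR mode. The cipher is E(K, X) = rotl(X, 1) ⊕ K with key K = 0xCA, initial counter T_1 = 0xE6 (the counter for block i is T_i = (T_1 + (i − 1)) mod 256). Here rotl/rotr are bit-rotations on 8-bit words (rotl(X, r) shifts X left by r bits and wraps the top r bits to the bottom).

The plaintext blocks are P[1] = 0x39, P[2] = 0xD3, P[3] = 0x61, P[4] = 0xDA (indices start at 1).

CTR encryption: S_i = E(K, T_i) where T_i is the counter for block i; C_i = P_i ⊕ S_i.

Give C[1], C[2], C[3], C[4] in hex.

C[1] = 0x3E, C[2] = 0xD6, C[3] = 0x7A, C[4] = 0xC3

C[1]: T = 0xE6, S = E(K, T) = 0x07; 0x39 ⊕ 0x07 = 0x3E.
C[2]: T = 0xE7, S = E(K, T) = 0x05; 0xD3 ⊕ 0x05 = 0xD6.
C[3]: T = 0xE8, S = E(K, T) = 0x1B; 0x61 ⊕ 0x1B = 0x7A.
C[4]: T = 0xE9, S = E(K, T) = 0x19; 0xDA ⊕ 0x19 = 0xC3.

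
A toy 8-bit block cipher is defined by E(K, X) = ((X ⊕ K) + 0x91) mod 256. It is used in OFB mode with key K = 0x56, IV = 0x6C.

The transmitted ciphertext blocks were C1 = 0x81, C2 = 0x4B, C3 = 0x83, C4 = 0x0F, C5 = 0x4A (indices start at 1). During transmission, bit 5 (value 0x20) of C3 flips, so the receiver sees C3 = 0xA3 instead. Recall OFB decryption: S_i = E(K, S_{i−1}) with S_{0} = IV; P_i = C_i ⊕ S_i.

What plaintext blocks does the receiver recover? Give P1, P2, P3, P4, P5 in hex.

P1 = 0x4A, P2 = 0x65, P3 = 0xAA, P4 = 0xFF, P5 = 0x7D

Only C3 changed, to 0xA3. In OFB, a change in C_i flips the same bit in P_i only; the keystream is unaffected. Decrypting the received ciphertext:
P1: S = E(K, 0x6C) = 0xCB; 0x81 ⊕ 0xCB = 0x4A.
P2: S = E(K, 0xCB) = 0x2E; 0x4B ⊕ 0x2E = 0x65.
P3: S = E(K, 0x2E) = 0x09; 0xA3 ⊕ 0x09 = 0xAA.
P4: S = E(K, 0x09) = 0xF0; 0x0F ⊕ 0xF0 = 0xFF.
P5: S = E(K, 0xF0) = 0x37; 0x4A ⊕ 0x37 = 0x7D.
Blocks that differ from the original plaintext: P3.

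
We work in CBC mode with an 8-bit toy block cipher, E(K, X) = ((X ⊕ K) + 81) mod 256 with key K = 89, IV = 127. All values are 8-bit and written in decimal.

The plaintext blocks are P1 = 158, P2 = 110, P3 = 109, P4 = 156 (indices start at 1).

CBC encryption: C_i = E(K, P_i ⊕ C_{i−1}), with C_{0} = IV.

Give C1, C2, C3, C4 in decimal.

C1 = 9, C2 = 143, C3 = 12, C4 = 26

C1: P1 ⊕ 127 = 225; E(K, 225) = 9.
C2: P2 ⊕ 9 = 103; E(K, 103) = 143.
C3: P3 ⊕ 143 = 226; E(K, 226) = 12.
C4: P4 ⊕ 12 = 144; E(K, 144) = 26.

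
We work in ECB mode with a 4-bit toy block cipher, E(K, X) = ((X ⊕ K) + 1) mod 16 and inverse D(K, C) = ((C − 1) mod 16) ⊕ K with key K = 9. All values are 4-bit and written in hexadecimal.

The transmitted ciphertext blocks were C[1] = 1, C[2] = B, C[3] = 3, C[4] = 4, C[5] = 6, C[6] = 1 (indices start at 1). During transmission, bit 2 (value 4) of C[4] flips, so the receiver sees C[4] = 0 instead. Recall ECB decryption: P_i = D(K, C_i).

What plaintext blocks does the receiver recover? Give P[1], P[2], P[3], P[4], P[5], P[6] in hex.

Only C[4] changed, to 0. In ECB, a change in C_i affects only P_i. Decrypting the received ciphertext:
P[1]: D(K, 1) = 9.
P[2]: D(K, B) = 3.
P[3]: D(K, 3) = B.
P[4]: D(K, 0) = 6.
P[5]: D(K, 6) = C.
P[6]: D(K, 1) = 9.
Blocks that differ from the original plaintext: P[4].

P[1] = 9, P[2] = 3, P[3] = B, P[4] = 6, P[5] = C, P[6] = 9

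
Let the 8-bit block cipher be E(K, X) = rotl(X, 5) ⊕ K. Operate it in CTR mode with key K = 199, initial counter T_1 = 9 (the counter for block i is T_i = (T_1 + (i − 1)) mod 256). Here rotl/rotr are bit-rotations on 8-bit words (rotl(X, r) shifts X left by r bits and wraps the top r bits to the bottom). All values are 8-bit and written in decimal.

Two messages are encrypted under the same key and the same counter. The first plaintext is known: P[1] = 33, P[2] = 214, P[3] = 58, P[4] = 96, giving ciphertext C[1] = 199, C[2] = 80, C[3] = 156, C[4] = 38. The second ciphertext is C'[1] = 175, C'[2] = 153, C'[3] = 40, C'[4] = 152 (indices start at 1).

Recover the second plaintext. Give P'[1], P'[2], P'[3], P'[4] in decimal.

In CTR with a reused counter, both messages share the same keystream S_i, so C_i ⊕ C'_i = P_i ⊕ P'_i and thus P'_i = P_i ⊕ C_i ⊕ C'_i.
P'[1]: 33 ⊕ 199 ⊕ 175 = 73.
P'[2]: 214 ⊕ 80 ⊕ 153 = 31.
P'[3]: 58 ⊕ 156 ⊕ 40 = 142.
P'[4]: 96 ⊕ 38 ⊕ 152 = 222.

P'[1] = 73, P'[2] = 31, P'[3] = 142, P'[4] = 222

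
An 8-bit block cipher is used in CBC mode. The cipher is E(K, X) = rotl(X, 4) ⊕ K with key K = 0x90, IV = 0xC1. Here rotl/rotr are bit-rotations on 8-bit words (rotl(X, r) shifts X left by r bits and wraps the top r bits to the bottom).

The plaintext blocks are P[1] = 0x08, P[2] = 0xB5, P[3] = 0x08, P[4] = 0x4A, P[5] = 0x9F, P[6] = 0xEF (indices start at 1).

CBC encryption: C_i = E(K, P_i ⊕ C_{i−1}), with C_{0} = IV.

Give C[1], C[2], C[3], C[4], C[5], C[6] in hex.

C[1]: P[1] ⊕ 0xC1 = 0xC9; E(K, 0xC9) = 0x0C.
C[2]: P[2] ⊕ 0x0C = 0xB9; E(K, 0xB9) = 0x0B.
C[3]: P[3] ⊕ 0x0B = 0x03; E(K, 0x03) = 0xA0.
C[4]: P[4] ⊕ 0xA0 = 0xEA; E(K, 0xEA) = 0x3E.
C[5]: P[5] ⊕ 0x3E = 0xA1; E(K, 0xA1) = 0x8A.
C[6]: P[6] ⊕ 0x8A = 0x65; E(K, 0x65) = 0xC6.

C[1] = 0x0C, C[2] = 0x0B, C[3] = 0xA0, C[4] = 0x3E, C[5] = 0x8A, C[6] = 0xC6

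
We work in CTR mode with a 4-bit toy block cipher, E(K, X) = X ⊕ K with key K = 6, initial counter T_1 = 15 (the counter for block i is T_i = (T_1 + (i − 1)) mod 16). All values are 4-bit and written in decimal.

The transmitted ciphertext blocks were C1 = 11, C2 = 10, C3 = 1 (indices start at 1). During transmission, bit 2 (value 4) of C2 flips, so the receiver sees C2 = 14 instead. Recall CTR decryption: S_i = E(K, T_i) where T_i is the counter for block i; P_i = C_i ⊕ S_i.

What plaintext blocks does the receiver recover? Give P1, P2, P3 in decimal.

Only C2 changed, to 14. In CTR, a change in C_i flips the same bit in P_i only; the keystream is unaffected. Decrypting the received ciphertext:
P1: T = 15, S = E(K, T) = 9; 11 ⊕ 9 = 2.
P2: T = 0, S = E(K, T) = 6; 14 ⊕ 6 = 8.
P3: T = 1, S = E(K, T) = 7; 1 ⊕ 7 = 6.
Blocks that differ from the original plaintext: P2.

P1 = 2, P2 = 8, P3 = 6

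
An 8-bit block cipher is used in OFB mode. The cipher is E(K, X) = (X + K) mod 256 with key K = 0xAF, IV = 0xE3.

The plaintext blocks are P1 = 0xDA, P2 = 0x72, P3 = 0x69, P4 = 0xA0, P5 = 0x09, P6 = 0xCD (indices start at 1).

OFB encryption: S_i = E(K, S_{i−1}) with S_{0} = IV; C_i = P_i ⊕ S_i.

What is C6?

C6 = 0x30

C1: S = E(K, 0xE3) = 0x92; 0xDA ⊕ 0x92 = 0x48.
C2: S = E(K, 0x92) = 0x41; 0x72 ⊕ 0x41 = 0x33.
C3: S = E(K, 0x41) = 0xF0; 0x69 ⊕ 0xF0 = 0x99.
C4: S = E(K, 0xF0) = 0x9F; 0xA0 ⊕ 0x9F = 0x3F.
C5: S = E(K, 0x9F) = 0x4E; 0x09 ⊕ 0x4E = 0x47.
C6: S = E(K, 0x4E) = 0xFD; 0xCD ⊕ 0xFD = 0x30.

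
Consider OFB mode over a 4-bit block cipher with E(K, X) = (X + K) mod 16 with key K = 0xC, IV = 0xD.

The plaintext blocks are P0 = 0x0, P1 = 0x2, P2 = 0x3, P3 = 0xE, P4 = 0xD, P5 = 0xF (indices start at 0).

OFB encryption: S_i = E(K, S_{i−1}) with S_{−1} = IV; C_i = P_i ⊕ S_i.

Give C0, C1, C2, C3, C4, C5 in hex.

C0 = 0x9, C1 = 0x7, C2 = 0x2, C3 = 0x3, C4 = 0x4, C5 = 0xA

C0: S = E(K, 0xD) = 0x9; 0x0 ⊕ 0x9 = 0x9.
C1: S = E(K, 0x9) = 0x5; 0x2 ⊕ 0x5 = 0x7.
C2: S = E(K, 0x5) = 0x1; 0x3 ⊕ 0x1 = 0x2.
C3: S = E(K, 0x1) = 0xD; 0xE ⊕ 0xD = 0x3.
C4: S = E(K, 0xD) = 0x9; 0xD ⊕ 0x9 = 0x4.
C5: S = E(K, 0x9) = 0x5; 0xF ⊕ 0x5 = 0xA.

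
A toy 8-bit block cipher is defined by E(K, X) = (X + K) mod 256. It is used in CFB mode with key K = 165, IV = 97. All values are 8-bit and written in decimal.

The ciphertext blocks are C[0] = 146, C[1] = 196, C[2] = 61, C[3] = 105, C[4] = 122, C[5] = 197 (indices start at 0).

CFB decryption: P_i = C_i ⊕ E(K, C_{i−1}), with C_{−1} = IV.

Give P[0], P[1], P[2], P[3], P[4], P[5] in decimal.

P[0]: E(K, 97) = 6; 146 ⊕ 6 = 148.
P[1]: E(K, 146) = 55; 196 ⊕ 55 = 243.
P[2]: E(K, 196) = 105; 61 ⊕ 105 = 84.
P[3]: E(K, 61) = 226; 105 ⊕ 226 = 139.
P[4]: E(K, 105) = 14; 122 ⊕ 14 = 116.
P[5]: E(K, 122) = 31; 197 ⊕ 31 = 218.

P[0] = 148, P[1] = 243, P[2] = 84, P[3] = 139, P[4] = 116, P[5] = 218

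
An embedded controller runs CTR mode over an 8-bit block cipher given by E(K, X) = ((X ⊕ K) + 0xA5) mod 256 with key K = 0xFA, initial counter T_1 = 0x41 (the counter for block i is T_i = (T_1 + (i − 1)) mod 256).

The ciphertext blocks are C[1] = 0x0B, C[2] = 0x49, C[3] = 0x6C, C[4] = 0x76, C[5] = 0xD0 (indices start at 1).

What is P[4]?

P[4] = 0x15

CTR decryption: S_i = E(K, T_i) where T_i is the counter for block i; P_i = C_i ⊕ S_i.
P[4]: T = 0x44, S = E(K, T) = 0x63; 0x76 ⊕ 0x63 = 0x15.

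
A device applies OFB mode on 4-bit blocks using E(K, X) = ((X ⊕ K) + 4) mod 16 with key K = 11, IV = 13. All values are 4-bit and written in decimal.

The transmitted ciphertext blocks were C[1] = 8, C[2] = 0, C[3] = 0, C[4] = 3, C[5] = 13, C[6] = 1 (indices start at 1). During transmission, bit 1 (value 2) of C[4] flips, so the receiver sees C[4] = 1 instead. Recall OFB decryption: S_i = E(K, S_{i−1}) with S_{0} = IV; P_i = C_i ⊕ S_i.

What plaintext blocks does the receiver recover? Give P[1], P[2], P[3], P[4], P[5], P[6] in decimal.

P[1] = 2, P[2] = 5, P[3] = 2, P[4] = 12, P[5] = 7, P[6] = 4

Only C[4] changed, to 1. In OFB, a change in C_i flips the same bit in P_i only; the keystream is unaffected. Decrypting the received ciphertext:
P[1]: S = E(K, 13) = 10; 8 ⊕ 10 = 2.
P[2]: S = E(K, 10) = 5; 0 ⊕ 5 = 5.
P[3]: S = E(K, 5) = 2; 0 ⊕ 2 = 2.
P[4]: S = E(K, 2) = 13; 1 ⊕ 13 = 12.
P[5]: S = E(K, 13) = 10; 13 ⊕ 10 = 7.
P[6]: S = E(K, 10) = 5; 1 ⊕ 5 = 4.
Blocks that differ from the original plaintext: P[4].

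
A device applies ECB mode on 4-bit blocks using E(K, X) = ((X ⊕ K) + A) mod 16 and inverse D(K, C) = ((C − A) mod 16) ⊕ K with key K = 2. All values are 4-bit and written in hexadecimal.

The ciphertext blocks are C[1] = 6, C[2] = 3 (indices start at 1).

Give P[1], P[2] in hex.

P[1] = E, P[2] = B

ECB decryption: P_i = D(K, C_i).
P[1]: D(K, 6) = E.
P[2]: D(K, 3) = B.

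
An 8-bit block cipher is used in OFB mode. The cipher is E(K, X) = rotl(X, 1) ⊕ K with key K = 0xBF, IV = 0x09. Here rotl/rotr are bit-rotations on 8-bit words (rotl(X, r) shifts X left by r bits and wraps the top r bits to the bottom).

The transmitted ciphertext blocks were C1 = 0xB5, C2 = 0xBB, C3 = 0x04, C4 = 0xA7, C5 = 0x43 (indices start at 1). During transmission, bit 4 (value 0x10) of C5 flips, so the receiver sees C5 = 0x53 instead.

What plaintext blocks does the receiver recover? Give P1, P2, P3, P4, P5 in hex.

P1 = 0x18, P2 = 0x5F, P3 = 0x72, P4 = 0xF4, P5 = 0x4A

OFB decryption: S_i = E(K, S_{i−1}) with S_{0} = IV; P_i = C_i ⊕ S_i.
Only C5 changed, to 0x53. In OFB, a change in C_i flips the same bit in P_i only; the keystream is unaffected. Decrypting the received ciphertext:
P1: S = E(K, 0x09) = 0xAD; 0xB5 ⊕ 0xAD = 0x18.
P2: S = E(K, 0xAD) = 0xE4; 0xBB ⊕ 0xE4 = 0x5F.
P3: S = E(K, 0xE4) = 0x76; 0x04 ⊕ 0x76 = 0x72.
P4: S = E(K, 0x76) = 0x53; 0xA7 ⊕ 0x53 = 0xF4.
P5: S = E(K, 0x53) = 0x19; 0x53 ⊕ 0x19 = 0x4A.
Blocks that differ from the original plaintext: P5.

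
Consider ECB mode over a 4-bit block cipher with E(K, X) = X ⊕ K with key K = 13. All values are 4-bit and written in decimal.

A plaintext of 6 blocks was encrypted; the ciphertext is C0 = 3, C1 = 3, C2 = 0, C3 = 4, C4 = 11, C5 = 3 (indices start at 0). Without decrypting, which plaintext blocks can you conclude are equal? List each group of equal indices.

P0 = P1 = P5

ECB encrypts each block independently with the same key, so equal ciphertext blocks imply equal plaintext blocks.
C0 = C1 = C5 = 3, so P0 = P1 = P5.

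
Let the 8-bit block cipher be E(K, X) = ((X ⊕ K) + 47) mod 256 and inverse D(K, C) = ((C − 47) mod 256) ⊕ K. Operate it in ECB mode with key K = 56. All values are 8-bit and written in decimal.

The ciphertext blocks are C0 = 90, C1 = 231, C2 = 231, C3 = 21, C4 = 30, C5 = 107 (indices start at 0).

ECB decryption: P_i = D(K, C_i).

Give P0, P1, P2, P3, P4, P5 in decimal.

P0: D(K, 90) = 19.
P1: D(K, 231) = 128.
P2: D(K, 231) = 128.
P3: D(K, 21) = 222.
P4: D(K, 30) = 215.
P5: D(K, 107) = 4.

P0 = 19, P1 = 128, P2 = 128, P3 = 222, P4 = 215, P5 = 4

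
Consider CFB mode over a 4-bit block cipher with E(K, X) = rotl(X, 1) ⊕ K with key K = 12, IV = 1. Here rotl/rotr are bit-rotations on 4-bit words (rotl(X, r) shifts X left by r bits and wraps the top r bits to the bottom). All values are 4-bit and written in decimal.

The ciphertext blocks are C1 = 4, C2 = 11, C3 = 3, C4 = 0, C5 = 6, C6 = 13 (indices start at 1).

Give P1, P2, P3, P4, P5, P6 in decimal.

CFB decryption: P_i = C_i ⊕ E(K, C_{i−1}), with C_{0} = IV.
P1: E(K, 1) = 14; 4 ⊕ 14 = 10.
P2: E(K, 4) = 4; 11 ⊕ 4 = 15.
P3: E(K, 11) = 11; 3 ⊕ 11 = 8.
P4: E(K, 3) = 10; 0 ⊕ 10 = 10.
P5: E(K, 0) = 12; 6 ⊕ 12 = 10.
P6: E(K, 6) = 0; 13 ⊕ 0 = 13.

P1 = 10, P2 = 15, P3 = 8, P4 = 10, P5 = 10, P6 = 13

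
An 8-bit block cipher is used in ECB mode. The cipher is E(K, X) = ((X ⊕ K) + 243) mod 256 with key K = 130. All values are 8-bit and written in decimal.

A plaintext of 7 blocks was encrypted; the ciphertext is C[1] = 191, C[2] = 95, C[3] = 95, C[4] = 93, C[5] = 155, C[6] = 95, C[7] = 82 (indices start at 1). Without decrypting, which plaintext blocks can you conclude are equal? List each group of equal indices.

ECB encrypts each block independently with the same key, so equal ciphertext blocks imply equal plaintext blocks.
C[2] = C[3] = C[6] = 95, so P[2] = P[3] = P[6].

P[2] = P[3] = P[6]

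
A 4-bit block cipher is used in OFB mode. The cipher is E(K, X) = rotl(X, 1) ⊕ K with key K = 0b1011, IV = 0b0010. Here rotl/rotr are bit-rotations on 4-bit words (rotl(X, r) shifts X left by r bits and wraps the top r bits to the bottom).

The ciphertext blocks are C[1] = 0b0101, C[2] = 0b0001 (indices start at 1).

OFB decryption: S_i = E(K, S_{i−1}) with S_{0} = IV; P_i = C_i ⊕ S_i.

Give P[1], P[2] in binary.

P[1] = 0b1010, P[2] = 0b0101

P[1]: S = E(K, 0b0010) = 0b1111; 0b0101 ⊕ 0b1111 = 0b1010.
P[2]: S = E(K, 0b1111) = 0b0100; 0b0001 ⊕ 0b0100 = 0b0101.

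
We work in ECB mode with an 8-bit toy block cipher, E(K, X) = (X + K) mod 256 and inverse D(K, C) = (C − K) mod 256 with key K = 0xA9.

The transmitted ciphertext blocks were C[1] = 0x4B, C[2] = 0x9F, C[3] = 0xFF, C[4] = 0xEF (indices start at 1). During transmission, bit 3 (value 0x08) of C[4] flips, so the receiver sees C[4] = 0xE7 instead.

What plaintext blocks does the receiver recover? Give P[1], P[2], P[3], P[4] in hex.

P[1] = 0xA2, P[2] = 0xF6, P[3] = 0x56, P[4] = 0x3E

ECB decryption: P_i = D(K, C_i).
Only C[4] changed, to 0xE7. In ECB, a change in C_i affects only P_i. Decrypting the received ciphertext:
P[1]: D(K, 0x4B) = 0xA2.
P[2]: D(K, 0x9F) = 0xF6.
P[3]: D(K, 0xFF) = 0x56.
P[4]: D(K, 0xE7) = 0x3E.
Blocks that differ from the original plaintext: P[4].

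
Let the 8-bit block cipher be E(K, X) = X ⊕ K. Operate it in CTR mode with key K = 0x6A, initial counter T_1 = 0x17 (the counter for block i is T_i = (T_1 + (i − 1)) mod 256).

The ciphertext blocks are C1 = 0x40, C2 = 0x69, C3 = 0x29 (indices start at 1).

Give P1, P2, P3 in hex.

CTR decryption: S_i = E(K, T_i) where T_i is the counter for block i; P_i = C_i ⊕ S_i.
P1: T = 0x17, S = E(K, T) = 0x7D; 0x40 ⊕ 0x7D = 0x3D.
P2: T = 0x18, S = E(K, T) = 0x72; 0x69 ⊕ 0x72 = 0x1B.
P3: T = 0x19, S = E(K, T) = 0x73; 0x29 ⊕ 0x73 = 0x5A.

P1 = 0x3D, P2 = 0x1B, P3 = 0x5A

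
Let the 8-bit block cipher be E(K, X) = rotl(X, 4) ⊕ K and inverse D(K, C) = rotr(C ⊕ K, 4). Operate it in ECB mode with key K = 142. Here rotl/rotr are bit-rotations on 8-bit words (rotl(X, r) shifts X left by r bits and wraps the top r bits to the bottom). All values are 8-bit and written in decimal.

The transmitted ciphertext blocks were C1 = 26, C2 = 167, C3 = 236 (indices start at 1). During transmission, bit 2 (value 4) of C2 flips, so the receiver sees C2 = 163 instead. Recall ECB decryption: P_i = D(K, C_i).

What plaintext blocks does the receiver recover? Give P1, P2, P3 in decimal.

P1 = 73, P2 = 210, P3 = 38

Only C2 changed, to 163. In ECB, a change in C_i affects only P_i. Decrypting the received ciphertext:
P1: D(K, 26) = 73.
P2: D(K, 163) = 210.
P3: D(K, 236) = 38.
Blocks that differ from the original plaintext: P2.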